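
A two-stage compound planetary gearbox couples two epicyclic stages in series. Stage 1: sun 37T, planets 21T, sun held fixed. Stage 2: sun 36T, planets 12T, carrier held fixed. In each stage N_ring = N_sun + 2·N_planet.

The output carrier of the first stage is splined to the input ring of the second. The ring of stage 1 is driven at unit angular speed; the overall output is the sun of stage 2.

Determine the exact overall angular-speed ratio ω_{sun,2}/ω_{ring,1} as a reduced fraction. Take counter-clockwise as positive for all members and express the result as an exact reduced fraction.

Stage 1: N_ring = 37 + 2·21 = 79
Stage 1: 37(ω_s−ω_c) = −79(ω_r−ω_c),  ω_s=0, ω_r=1
Stage 1: 37(0−ω_c) = −79(1−ω_c)  ⇒  116ω_c = 79  ⇒  ω_c = 79/116
  ⇒ ω_c¹/ω_r¹ = 79/116
Stage 2: N_ring = 36 + 2·12 = 60
Stage 2: 36(ω_s−ω_c) = −60(ω_r−ω_c),  ω_c=0, ω_r=1
Stage 2: ω_s = 0 − (60/36)(1−0) = -5/3
  ⇒ ω_s²/ω_r² = -5/3
Coupling ω_r² = ω_c¹ ⇒ overall = 79/116 × -5/3 = -395/348

-395/348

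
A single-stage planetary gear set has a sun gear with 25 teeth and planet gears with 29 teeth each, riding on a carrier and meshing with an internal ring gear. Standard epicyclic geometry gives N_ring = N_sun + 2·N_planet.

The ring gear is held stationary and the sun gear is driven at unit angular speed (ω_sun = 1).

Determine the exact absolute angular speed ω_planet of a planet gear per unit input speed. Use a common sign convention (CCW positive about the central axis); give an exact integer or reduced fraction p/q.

N_ring = 25 + 2·29 = 83
25(ω_s−ω_c) = −83(ω_r−ω_c),  ω_r=0, ω_s=1
25(1−ω_c) = −83(0−ω_c)  ⇒  108ω_c = 25  ⇒  ω_c = 25/108
sun–planet: 25·(1−25/108) = −29·(ω_p−ω_c)  ⇒  ω_p−ω_c = −(25/29)·(83/108) = -2075/3132
ω_p = 25/108 − 2075/3132 = -25/58

-25/58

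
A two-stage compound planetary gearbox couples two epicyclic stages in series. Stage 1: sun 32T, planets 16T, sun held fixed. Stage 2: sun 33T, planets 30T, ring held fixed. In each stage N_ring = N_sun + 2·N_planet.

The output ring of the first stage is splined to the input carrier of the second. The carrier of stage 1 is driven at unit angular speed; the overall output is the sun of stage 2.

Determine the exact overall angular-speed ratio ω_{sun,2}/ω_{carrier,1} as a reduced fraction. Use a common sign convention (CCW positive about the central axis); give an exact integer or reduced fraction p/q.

Stage 1: N_ring = 32 + 2·16 = 64
Stage 1: 32(ω_s−ω_c) = −64(ω_r−ω_c),  ω_s=0, ω_c=1
Stage 1: ω_r = 1 − (32/64)(0−1) = 3/2
  ⇒ ω_r¹/ω_c¹ = 3/2
Stage 2: N_ring = 33 + 2·30 = 93
Stage 2: 33(ω_s−ω_c) = −93(ω_r−ω_c),  ω_r=0, ω_c=1
Stage 2: ω_s = 1 − (93/33)(0−1) = 42/11
  ⇒ ω_s²/ω_c² = 42/11
Coupling ω_c² = ω_r¹ ⇒ overall = 3/2 × 42/11 = 63/11

63/11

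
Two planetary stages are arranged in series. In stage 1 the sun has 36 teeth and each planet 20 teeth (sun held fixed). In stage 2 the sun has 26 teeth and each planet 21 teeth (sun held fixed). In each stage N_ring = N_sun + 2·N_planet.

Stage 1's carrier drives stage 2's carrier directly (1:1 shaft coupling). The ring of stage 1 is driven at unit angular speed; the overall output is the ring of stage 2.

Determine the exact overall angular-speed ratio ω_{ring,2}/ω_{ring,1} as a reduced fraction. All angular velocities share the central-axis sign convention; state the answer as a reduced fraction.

893/952

Stage 1: N_ring = 36 + 2·20 = 76
Stage 1: 36(ω_s−ω_c) = −76(ω_r−ω_c),  ω_s=0, ω_r=1
Stage 1: 36(0−ω_c) = −76(1−ω_c)  ⇒  112ω_c = 76  ⇒  ω_c = 19/28
  ⇒ ω_c¹/ω_r¹ = 19/28
Stage 2: N_ring = 26 + 2·21 = 68
Stage 2: 26(ω_s−ω_c) = −68(ω_r−ω_c),  ω_s=0, ω_c=1
Stage 2: ω_r = 1 − (26/68)(0−1) = 47/34
  ⇒ ω_r²/ω_c² = 47/34
Coupling ω_c² = ω_c¹ ⇒ overall = 19/28 × 47/34 = 893/952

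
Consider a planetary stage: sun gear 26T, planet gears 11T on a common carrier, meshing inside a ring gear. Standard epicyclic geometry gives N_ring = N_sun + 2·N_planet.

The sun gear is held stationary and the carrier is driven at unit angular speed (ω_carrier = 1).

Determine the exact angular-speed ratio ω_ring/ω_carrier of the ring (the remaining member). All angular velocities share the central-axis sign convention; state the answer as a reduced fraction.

37/24

N_ring = 26 + 2·11 = 48
26(ω_s−ω_c) = −48(ω_r−ω_c),  ω_s=0, ω_c=1
ω_r = 1 − (26/48)(0−1) = 37/24
ω_r/ω_c = 37/24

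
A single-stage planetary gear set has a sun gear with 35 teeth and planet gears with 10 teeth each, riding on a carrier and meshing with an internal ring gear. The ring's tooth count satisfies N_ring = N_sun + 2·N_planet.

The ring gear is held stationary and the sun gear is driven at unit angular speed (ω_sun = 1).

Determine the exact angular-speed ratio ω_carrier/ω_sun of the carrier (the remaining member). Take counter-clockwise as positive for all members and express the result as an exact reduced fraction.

7/18

N_ring = 35 + 2·10 = 55
35(ω_s−ω_c) = −55(ω_r−ω_c),  ω_r=0, ω_s=1
35(1−ω_c) = −55(0−ω_c)  ⇒  90ω_c = 35  ⇒  ω_c = 7/18
ω_c/ω_s = 7/18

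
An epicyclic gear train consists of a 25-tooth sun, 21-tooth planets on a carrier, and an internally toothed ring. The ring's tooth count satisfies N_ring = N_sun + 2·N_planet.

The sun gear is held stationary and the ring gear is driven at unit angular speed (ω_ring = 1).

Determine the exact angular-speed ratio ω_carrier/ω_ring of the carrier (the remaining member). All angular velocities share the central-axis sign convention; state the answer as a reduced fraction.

67/92

N_ring = 25 + 2·21 = 67
25(ω_s−ω_c) = −67(ω_r−ω_c),  ω_s=0, ω_r=1
25(0−ω_c) = −67(1−ω_c)  ⇒  92ω_c = 67  ⇒  ω_c = 67/92
ω_c/ω_r = 67/92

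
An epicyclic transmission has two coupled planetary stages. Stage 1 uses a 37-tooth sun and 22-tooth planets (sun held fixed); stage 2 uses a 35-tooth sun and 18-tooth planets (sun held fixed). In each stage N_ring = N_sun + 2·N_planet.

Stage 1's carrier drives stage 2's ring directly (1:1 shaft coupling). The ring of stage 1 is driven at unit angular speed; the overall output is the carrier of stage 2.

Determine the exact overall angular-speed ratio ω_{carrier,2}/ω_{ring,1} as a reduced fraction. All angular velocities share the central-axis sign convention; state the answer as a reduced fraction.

Stage 1: N_ring = 37 + 2·22 = 81
Stage 1: 37(ω_s−ω_c) = −81(ω_r−ω_c),  ω_s=0, ω_r=1
Stage 1: 37(0−ω_c) = −81(1−ω_c)  ⇒  118ω_c = 81  ⇒  ω_c = 81/118
  ⇒ ω_c¹/ω_r¹ = 81/118
Stage 2: N_ring = 35 + 2·18 = 71
Stage 2: 35(ω_s−ω_c) = −71(ω_r−ω_c),  ω_s=0, ω_r=1
Stage 2: 35(0−ω_c) = −71(1−ω_c)  ⇒  106ω_c = 71  ⇒  ω_c = 71/106
  ⇒ ω_c²/ω_r² = 71/106
Coupling ω_r² = ω_c¹ ⇒ overall = 81/118 × 71/106 = 5751/12508

5751/12508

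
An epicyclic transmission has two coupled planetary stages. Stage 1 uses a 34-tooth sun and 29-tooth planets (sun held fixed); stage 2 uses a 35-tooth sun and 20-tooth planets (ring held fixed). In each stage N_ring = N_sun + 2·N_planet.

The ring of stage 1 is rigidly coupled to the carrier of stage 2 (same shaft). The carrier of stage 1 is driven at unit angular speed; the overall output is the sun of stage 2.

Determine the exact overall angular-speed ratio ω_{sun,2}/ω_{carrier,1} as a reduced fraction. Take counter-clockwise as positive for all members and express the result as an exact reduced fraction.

Stage 1: N_ring = 34 + 2·29 = 92
Stage 1: 34(ω_s−ω_c) = −92(ω_r−ω_c),  ω_s=0, ω_c=1
Stage 1: ω_r = 1 − (34/92)(0−1) = 63/46
  ⇒ ω_r¹/ω_c¹ = 63/46
Stage 2: N_ring = 35 + 2·20 = 75
Stage 2: 35(ω_s−ω_c) = −75(ω_r−ω_c),  ω_r=0, ω_c=1
Stage 2: ω_s = 1 − (75/35)(0−1) = 22/7
  ⇒ ω_s²/ω_c² = 22/7
Coupling ω_c² = ω_r¹ ⇒ overall = 63/46 × 22/7 = 99/23

99/23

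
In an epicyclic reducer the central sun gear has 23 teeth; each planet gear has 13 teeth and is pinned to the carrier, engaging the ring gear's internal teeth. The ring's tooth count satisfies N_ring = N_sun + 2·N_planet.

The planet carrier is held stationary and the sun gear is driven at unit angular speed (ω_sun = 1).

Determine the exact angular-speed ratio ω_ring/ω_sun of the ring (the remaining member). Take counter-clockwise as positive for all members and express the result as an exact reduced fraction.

-23/49

N_ring = 23 + 2·13 = 49
23(ω_s−ω_c) = −49(ω_r−ω_c),  ω_c=0, ω_s=1
ω_r = 0 − (23/49)(1−0) = -23/49
ω_r/ω_s = -23/49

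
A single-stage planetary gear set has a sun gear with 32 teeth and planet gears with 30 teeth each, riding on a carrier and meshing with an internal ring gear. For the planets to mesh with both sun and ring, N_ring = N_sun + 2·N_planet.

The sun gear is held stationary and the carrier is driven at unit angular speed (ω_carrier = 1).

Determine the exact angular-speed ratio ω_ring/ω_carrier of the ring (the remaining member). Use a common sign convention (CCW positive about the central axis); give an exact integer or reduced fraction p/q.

N_ring = 32 + 2·30 = 92
32(ω_s−ω_c) = −92(ω_r−ω_c),  ω_s=0, ω_c=1
ω_r = 1 − (32/92)(0−1) = 31/23
ω_r/ω_c = 31/23

31/23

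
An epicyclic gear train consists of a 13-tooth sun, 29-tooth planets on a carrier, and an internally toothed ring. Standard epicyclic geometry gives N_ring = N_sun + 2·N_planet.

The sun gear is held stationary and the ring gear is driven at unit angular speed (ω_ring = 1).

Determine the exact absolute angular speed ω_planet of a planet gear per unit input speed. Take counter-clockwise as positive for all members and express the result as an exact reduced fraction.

N_ring = 13 + 2·29 = 71
13(ω_s−ω_c) = −71(ω_r−ω_c),  ω_s=0, ω_r=1
13(0−ω_c) = −71(1−ω_c)  ⇒  84ω_c = 71  ⇒  ω_c = 71/84
sun–planet: 13·(0−71/84) = −29·(ω_p−ω_c)  ⇒  ω_p−ω_c = −(13/29)·(-71/84) = 923/2436
ω_p = 71/84 + 923/2436 = 71/58

71/58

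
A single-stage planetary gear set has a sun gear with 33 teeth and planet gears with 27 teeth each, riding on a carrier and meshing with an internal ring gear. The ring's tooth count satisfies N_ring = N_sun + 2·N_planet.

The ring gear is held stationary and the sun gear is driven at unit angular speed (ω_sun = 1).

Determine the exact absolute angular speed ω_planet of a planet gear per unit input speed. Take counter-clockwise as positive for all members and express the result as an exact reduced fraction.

N_ring = 33 + 2·27 = 87
33(ω_s−ω_c) = −87(ω_r−ω_c),  ω_r=0, ω_s=1
33(1−ω_c) = −87(0−ω_c)  ⇒  120ω_c = 33  ⇒  ω_c = 11/40
sun–planet: 33·(1−11/40) = −27·(ω_p−ω_c)  ⇒  ω_p−ω_c = −(33/27)·(29/40) = -319/360
ω_p = 11/40 − 319/360 = -11/18

-11/18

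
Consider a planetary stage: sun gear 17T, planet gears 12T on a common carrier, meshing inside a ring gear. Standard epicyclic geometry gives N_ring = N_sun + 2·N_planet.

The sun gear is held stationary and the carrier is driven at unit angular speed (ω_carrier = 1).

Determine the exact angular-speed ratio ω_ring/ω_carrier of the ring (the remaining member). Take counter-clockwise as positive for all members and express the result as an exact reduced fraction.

N_ring = 17 + 2·12 = 41
17(ω_s−ω_c) = −41(ω_r−ω_c),  ω_s=0, ω_c=1
ω_r = 1 − (17/41)(0−1) = 58/41
ω_r/ω_c = 58/41

58/41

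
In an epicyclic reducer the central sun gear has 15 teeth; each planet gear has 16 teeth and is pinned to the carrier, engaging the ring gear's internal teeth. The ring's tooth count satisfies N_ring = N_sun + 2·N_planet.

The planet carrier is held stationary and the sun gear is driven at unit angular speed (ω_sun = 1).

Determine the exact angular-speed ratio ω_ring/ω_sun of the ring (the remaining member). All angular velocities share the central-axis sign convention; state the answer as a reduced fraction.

N_ring = 15 + 2·16 = 47
15(ω_s−ω_c) = −47(ω_r−ω_c),  ω_c=0, ω_s=1
ω_r = 0 − (15/47)(1−0) = -15/47
ω_r/ω_s = -15/47

-15/47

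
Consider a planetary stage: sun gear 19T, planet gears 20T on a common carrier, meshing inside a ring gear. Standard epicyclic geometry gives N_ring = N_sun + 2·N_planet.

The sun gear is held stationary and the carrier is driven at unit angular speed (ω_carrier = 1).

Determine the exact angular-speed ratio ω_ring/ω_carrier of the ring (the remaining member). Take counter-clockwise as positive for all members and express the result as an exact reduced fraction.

N_ring = 19 + 2·20 = 59
19(ω_s−ω_c) = −59(ω_r−ω_c),  ω_s=0, ω_c=1
ω_r = 1 − (19/59)(0−1) = 78/59
ω_r/ω_c = 78/59

78/59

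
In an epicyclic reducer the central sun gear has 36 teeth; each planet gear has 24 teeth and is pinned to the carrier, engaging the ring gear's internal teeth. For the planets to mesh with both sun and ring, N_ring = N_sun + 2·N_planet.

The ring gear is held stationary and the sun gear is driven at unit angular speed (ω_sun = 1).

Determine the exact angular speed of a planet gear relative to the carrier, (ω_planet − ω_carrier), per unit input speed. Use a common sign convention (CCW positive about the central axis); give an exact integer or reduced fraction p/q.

-21/20

N_ring = 36 + 2·24 = 84
36(ω_s−ω_c) = −84(ω_r−ω_c),  ω_r=0, ω_s=1
36(1−ω_c) = −84(0−ω_c)  ⇒  120ω_c = 36  ⇒  ω_c = 3/10
sun–planet: 36·(1−3/10) = −24·(ω_p−ω_c)  ⇒  ω_p−ω_c = −(36/24)·(7/10) = -21/20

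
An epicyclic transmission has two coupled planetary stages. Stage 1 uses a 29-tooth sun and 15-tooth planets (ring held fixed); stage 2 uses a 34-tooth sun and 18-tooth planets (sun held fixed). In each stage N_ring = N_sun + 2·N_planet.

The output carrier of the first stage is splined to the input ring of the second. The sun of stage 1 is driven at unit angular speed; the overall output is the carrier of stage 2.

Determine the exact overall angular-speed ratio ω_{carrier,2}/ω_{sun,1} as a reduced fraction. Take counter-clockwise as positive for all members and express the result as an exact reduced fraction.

Stage 1: N_ring = 29 + 2·15 = 59
Stage 1: 29(ω_s−ω_c) = −59(ω_r−ω_c),  ω_r=0, ω_s=1
Stage 1: 29(1−ω_c) = −59(0−ω_c)  ⇒  88ω_c = 29  ⇒  ω_c = 29/88
  ⇒ ω_c¹/ω_s¹ = 29/88
Stage 2: N_ring = 34 + 2·18 = 70
Stage 2: 34(ω_s−ω_c) = −70(ω_r−ω_c),  ω_s=0, ω_r=1
Stage 2: 34(0−ω_c) = −70(1−ω_c)  ⇒  104ω_c = 70  ⇒  ω_c = 35/52
  ⇒ ω_c²/ω_r² = 35/52
Coupling ω_r² = ω_c¹ ⇒ overall = 29/88 × 35/52 = 1015/4576

1015/4576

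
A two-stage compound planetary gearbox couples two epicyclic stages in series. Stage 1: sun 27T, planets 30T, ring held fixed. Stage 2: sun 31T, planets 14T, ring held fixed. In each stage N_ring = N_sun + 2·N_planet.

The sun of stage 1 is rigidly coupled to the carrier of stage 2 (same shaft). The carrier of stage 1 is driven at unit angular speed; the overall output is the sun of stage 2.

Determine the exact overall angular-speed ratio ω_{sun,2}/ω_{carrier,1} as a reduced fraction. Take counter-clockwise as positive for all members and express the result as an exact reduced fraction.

380/31

Stage 1: N_ring = 27 + 2·30 = 87
Stage 1: 27(ω_s−ω_c) = −87(ω_r−ω_c),  ω_r=0, ω_c=1
Stage 1: ω_s = 1 − (87/27)(0−1) = 38/9
  ⇒ ω_s¹/ω_c¹ = 38/9
Stage 2: N_ring = 31 + 2·14 = 59
Stage 2: 31(ω_s−ω_c) = −59(ω_r−ω_c),  ω_r=0, ω_c=1
Stage 2: ω_s = 1 − (59/31)(0−1) = 90/31
  ⇒ ω_s²/ω_c² = 90/31
Coupling ω_c² = ω_s¹ ⇒ overall = 38/9 × 90/31 = 380/31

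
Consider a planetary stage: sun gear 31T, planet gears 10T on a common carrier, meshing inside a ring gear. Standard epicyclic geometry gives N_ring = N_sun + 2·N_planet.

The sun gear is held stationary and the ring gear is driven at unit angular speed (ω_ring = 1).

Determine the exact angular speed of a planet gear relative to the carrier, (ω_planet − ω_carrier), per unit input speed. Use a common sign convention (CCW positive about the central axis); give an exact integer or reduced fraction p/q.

N_ring = 31 + 2·10 = 51
31(ω_s−ω_c) = −51(ω_r−ω_c),  ω_s=0, ω_r=1
31(0−ω_c) = −51(1−ω_c)  ⇒  82ω_c = 51  ⇒  ω_c = 51/82
sun–planet: 31·(0−51/82) = −10·(ω_p−ω_c)  ⇒  ω_p−ω_c = −(31/10)·(-51/82) = 1581/820

1581/820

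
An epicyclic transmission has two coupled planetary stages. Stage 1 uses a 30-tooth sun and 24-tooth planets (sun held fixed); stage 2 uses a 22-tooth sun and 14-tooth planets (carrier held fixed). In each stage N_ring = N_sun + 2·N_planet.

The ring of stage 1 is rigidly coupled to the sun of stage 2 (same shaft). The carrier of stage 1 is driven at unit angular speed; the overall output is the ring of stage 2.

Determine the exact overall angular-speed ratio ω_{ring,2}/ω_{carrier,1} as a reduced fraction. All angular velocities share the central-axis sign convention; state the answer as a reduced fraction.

Stage 1: N_ring = 30 + 2·24 = 78
Stage 1: 30(ω_s−ω_c) = −78(ω_r−ω_c),  ω_s=0, ω_c=1
Stage 1: ω_r = 1 − (30/78)(0−1) = 18/13
  ⇒ ω_r¹/ω_c¹ = 18/13
Stage 2: N_ring = 22 + 2·14 = 50
Stage 2: 22(ω_s−ω_c) = −50(ω_r−ω_c),  ω_c=0, ω_s=1
Stage 2: ω_r = 0 − (22/50)(1−0) = -11/25
  ⇒ ω_r²/ω_s² = -11/25
Coupling ω_s² = ω_r¹ ⇒ overall = 18/13 × -11/25 = -198/325

-198/325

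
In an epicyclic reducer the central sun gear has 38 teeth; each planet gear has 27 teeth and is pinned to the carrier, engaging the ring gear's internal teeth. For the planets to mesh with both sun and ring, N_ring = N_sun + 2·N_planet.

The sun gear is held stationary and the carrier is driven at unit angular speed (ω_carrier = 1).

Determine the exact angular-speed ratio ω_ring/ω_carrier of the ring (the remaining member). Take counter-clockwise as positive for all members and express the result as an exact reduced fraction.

N_ring = 38 + 2·27 = 92
38(ω_s−ω_c) = −92(ω_r−ω_c),  ω_s=0, ω_c=1
ω_r = 1 − (38/92)(0−1) = 65/46
ω_r/ω_c = 65/46

65/46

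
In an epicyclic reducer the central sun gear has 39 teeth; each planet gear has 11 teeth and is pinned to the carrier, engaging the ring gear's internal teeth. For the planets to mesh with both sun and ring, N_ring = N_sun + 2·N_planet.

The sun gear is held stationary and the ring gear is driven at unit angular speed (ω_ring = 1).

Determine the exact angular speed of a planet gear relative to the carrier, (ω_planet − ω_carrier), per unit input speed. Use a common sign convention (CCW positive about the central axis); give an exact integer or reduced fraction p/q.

N_ring = 39 + 2·11 = 61
39(ω_s−ω_c) = −61(ω_r−ω_c),  ω_s=0, ω_r=1
39(0−ω_c) = −61(1−ω_c)  ⇒  100ω_c = 61  ⇒  ω_c = 61/100
sun–planet: 39·(0−61/100) = −11·(ω_p−ω_c)  ⇒  ω_p−ω_c = −(39/11)·(-61/100) = 2379/1100

2379/1100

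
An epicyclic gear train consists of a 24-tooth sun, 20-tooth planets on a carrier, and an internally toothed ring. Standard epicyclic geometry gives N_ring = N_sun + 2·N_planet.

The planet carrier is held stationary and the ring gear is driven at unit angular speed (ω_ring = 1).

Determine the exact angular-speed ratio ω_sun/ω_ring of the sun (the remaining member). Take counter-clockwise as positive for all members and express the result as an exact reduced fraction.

N_ring = 24 + 2·20 = 64
24(ω_s−ω_c) = −64(ω_r−ω_c),  ω_c=0, ω_r=1
ω_s = 0 − (64/24)(1−0) = -8/3
ω_s/ω_r = -8/3

-8/3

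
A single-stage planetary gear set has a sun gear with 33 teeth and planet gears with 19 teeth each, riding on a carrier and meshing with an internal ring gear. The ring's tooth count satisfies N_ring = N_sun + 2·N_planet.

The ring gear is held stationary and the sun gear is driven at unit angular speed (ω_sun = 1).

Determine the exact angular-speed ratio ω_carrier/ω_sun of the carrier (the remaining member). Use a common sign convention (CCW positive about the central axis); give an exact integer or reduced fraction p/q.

N_ring = 33 + 2·19 = 71
33(ω_s−ω_c) = −71(ω_r−ω_c),  ω_r=0, ω_s=1
33(1−ω_c) = −71(0−ω_c)  ⇒  104ω_c = 33  ⇒  ω_c = 33/104
ω_c/ω_s = 33/104

33/104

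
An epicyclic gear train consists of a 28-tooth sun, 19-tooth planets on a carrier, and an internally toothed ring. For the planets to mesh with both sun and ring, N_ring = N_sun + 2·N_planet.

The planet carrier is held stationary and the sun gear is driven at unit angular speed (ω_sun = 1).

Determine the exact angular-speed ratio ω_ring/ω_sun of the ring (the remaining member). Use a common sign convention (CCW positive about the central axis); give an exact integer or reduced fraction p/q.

N_ring = 28 + 2·19 = 66
28(ω_s−ω_c) = −66(ω_r−ω_c),  ω_c=0, ω_s=1
ω_r = 0 − (28/66)(1−0) = -14/33
ω_r/ω_s = -14/33

-14/33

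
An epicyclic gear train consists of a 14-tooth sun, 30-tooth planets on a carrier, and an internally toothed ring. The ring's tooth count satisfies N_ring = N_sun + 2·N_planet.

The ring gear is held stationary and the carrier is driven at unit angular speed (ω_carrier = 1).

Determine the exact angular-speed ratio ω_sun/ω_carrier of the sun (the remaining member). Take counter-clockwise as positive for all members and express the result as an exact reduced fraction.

N_ring = 14 + 2·30 = 74
14(ω_s−ω_c) = −74(ω_r−ω_c),  ω_r=0, ω_c=1
ω_s = 1 − (74/14)(0−1) = 44/7
ω_s/ω_c = 44/7

44/7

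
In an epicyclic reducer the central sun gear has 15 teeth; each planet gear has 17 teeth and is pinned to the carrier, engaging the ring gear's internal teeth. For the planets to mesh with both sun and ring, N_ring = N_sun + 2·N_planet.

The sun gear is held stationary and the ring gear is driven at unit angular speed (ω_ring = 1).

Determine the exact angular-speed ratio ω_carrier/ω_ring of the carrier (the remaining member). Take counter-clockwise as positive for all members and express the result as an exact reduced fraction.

49/64

N_ring = 15 + 2·17 = 49
15(ω_s−ω_c) = −49(ω_r−ω_c),  ω_s=0, ω_r=1
15(0−ω_c) = −49(1−ω_c)  ⇒  64ω_c = 49  ⇒  ω_c = 49/64
ω_c/ω_r = 49/64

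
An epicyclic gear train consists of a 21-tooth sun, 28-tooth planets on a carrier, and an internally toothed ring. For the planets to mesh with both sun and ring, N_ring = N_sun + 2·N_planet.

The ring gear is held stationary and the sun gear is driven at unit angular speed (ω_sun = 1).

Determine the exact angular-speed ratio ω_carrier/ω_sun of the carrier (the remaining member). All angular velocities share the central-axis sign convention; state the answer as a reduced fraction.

3/14

N_ring = 21 + 2·28 = 77
21(ω_s−ω_c) = −77(ω_r−ω_c),  ω_r=0, ω_s=1
21(1−ω_c) = −77(0−ω_c)  ⇒  98ω_c = 21  ⇒  ω_c = 3/14
ω_c/ω_s = 3/14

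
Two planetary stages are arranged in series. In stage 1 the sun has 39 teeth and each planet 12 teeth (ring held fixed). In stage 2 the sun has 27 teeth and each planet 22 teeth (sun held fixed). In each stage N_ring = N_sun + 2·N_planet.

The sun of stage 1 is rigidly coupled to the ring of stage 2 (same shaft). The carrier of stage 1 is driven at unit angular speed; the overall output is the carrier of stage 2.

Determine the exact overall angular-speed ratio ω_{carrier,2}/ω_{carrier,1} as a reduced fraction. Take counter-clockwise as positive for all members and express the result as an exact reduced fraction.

Stage 1: N_ring = 39 + 2·12 = 63
Stage 1: 39(ω_s−ω_c) = −63(ω_r−ω_c),  ω_r=0, ω_c=1
Stage 1: ω_s = 1 − (63/39)(0−1) = 34/13
  ⇒ ω_s¹/ω_c¹ = 34/13
Stage 2: N_ring = 27 + 2·22 = 71
Stage 2: 27(ω_s−ω_c) = −71(ω_r−ω_c),  ω_s=0, ω_r=1
Stage 2: 27(0−ω_c) = −71(1−ω_c)  ⇒  98ω_c = 71  ⇒  ω_c = 71/98
  ⇒ ω_c²/ω_r² = 71/98
Coupling ω_r² = ω_s¹ ⇒ overall = 34/13 × 71/98 = 1207/637

1207/637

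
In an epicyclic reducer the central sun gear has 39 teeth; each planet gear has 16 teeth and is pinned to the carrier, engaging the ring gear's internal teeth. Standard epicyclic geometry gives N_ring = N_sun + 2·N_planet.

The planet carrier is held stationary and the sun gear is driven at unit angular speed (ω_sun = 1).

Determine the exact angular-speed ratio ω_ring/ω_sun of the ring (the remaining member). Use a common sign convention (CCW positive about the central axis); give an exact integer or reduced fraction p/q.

-39/71

N_ring = 39 + 2·16 = 71
39(ω_s−ω_c) = −71(ω_r−ω_c),  ω_c=0, ω_s=1
ω_r = 0 − (39/71)(1−0) = -39/71
ω_r/ω_s = -39/71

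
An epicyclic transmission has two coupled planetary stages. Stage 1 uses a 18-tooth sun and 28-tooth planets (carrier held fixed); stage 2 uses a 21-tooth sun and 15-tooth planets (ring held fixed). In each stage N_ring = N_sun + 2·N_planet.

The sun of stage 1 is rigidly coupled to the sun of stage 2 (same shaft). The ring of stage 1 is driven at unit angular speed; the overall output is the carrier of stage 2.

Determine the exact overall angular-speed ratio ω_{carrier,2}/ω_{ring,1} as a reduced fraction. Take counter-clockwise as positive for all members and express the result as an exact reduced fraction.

Stage 1: N_ring = 18 + 2·28 = 74
Stage 1: 18(ω_s−ω_c) = −74(ω_r−ω_c),  ω_c=0, ω_r=1
Stage 1: ω_s = 0 − (74/18)(1−0) = -37/9
  ⇒ ω_s¹/ω_r¹ = -37/9
Stage 2: N_ring = 21 + 2·15 = 51
Stage 2: 21(ω_s−ω_c) = −51(ω_r−ω_c),  ω_r=0, ω_s=1
Stage 2: 21(1−ω_c) = −51(0−ω_c)  ⇒  72ω_c = 21  ⇒  ω_c = 7/24
  ⇒ ω_c²/ω_s² = 7/24
Coupling ω_s² = ω_s¹ ⇒ overall = -37/9 × 7/24 = -259/216

-259/216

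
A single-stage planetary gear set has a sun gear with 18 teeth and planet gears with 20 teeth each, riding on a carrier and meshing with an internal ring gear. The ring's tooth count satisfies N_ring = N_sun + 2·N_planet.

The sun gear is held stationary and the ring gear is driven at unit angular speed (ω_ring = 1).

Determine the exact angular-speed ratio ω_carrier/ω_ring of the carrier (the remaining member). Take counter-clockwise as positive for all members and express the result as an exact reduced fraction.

29/38

N_ring = 18 + 2·20 = 58
18(ω_s−ω_c) = −58(ω_r−ω_c),  ω_s=0, ω_r=1
18(0−ω_c) = −58(1−ω_c)  ⇒  76ω_c = 58  ⇒  ω_c = 29/38
ω_c/ω_r = 29/38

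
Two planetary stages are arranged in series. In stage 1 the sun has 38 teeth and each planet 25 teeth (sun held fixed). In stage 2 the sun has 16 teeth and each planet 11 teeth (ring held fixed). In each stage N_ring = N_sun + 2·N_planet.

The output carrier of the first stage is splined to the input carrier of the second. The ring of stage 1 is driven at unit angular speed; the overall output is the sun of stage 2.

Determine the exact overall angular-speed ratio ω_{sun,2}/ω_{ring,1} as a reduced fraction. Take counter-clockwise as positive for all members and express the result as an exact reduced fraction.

Stage 1: N_ring = 38 + 2·25 = 88
Stage 1: 38(ω_s−ω_c) = −88(ω_r−ω_c),  ω_s=0, ω_r=1
Stage 1: 38(0−ω_c) = −88(1−ω_c)  ⇒  126ω_c = 88  ⇒  ω_c = 44/63
  ⇒ ω_c¹/ω_r¹ = 44/63
Stage 2: N_ring = 16 + 2·11 = 38
Stage 2: 16(ω_s−ω_c) = −38(ω_r−ω_c),  ω_r=0, ω_c=1
Stage 2: ω_s = 1 − (38/16)(0−1) = 27/8
  ⇒ ω_s²/ω_c² = 27/8
Coupling ω_c² = ω_c¹ ⇒ overall = 44/63 × 27/8 = 33/14

33/14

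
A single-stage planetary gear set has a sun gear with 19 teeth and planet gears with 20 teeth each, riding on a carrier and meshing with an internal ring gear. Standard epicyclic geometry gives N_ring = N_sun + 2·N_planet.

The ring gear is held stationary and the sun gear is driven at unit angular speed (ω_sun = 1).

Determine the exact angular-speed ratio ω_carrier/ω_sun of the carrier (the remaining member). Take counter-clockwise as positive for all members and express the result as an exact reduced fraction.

19/78

N_ring = 19 + 2·20 = 59
19(ω_s−ω_c) = −59(ω_r−ω_c),  ω_r=0, ω_s=1
19(1−ω_c) = −59(0−ω_c)  ⇒  78ω_c = 19  ⇒  ω_c = 19/78
ω_c/ω_s = 19/78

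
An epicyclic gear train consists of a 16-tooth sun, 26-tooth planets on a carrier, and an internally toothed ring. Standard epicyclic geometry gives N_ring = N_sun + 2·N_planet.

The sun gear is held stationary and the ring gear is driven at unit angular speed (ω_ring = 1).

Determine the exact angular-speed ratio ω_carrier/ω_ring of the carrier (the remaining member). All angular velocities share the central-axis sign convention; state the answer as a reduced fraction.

17/21

N_ring = 16 + 2·26 = 68
16(ω_s−ω_c) = −68(ω_r−ω_c),  ω_s=0, ω_r=1
16(0−ω_c) = −68(1−ω_c)  ⇒  84ω_c = 68  ⇒  ω_c = 17/21
ω_c/ω_r = 17/21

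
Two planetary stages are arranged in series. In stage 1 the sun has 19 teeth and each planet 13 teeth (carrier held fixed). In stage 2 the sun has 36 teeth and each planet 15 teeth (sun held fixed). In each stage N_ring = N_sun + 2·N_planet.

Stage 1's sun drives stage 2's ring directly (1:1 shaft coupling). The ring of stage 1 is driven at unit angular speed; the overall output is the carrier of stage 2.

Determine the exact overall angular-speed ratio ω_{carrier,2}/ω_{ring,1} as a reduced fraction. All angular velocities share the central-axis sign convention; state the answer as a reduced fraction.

-495/323

Stage 1: N_ring = 19 + 2·13 = 45
Stage 1: 19(ω_s−ω_c) = −45(ω_r−ω_c),  ω_c=0, ω_r=1
Stage 1: ω_s = 0 − (45/19)(1−0) = -45/19
  ⇒ ω_s¹/ω_r¹ = -45/19
Stage 2: N_ring = 36 + 2·15 = 66
Stage 2: 36(ω_s−ω_c) = −66(ω_r−ω_c),  ω_s=0, ω_r=1
Stage 2: 36(0−ω_c) = −66(1−ω_c)  ⇒  102ω_c = 66  ⇒  ω_c = 11/17
  ⇒ ω_c²/ω_r² = 11/17
Coupling ω_r² = ω_s¹ ⇒ overall = -45/19 × 11/17 = -495/323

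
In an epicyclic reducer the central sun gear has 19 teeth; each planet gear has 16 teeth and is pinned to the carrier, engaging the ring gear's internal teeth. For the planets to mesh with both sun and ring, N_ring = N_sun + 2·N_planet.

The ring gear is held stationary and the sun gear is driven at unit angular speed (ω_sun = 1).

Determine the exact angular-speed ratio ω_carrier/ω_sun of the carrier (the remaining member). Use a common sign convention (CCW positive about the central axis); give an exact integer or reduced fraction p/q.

19/70

N_ring = 19 + 2·16 = 51
19(ω_s−ω_c) = −51(ω_r−ω_c),  ω_r=0, ω_s=1
19(1−ω_c) = −51(0−ω_c)  ⇒  70ω_c = 19  ⇒  ω_c = 19/70
ω_c/ω_s = 19/70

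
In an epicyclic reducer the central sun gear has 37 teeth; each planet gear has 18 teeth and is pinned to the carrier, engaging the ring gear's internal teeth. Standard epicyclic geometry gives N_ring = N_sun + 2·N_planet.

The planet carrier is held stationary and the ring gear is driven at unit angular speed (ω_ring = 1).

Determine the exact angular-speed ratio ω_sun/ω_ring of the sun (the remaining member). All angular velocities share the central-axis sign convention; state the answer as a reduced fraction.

N_ring = 37 + 2·18 = 73
37(ω_s−ω_c) = −73(ω_r−ω_c),  ω_c=0, ω_r=1
ω_s = 0 − (73/37)(1−0) = -73/37
ω_s/ω_r = -73/37

-73/37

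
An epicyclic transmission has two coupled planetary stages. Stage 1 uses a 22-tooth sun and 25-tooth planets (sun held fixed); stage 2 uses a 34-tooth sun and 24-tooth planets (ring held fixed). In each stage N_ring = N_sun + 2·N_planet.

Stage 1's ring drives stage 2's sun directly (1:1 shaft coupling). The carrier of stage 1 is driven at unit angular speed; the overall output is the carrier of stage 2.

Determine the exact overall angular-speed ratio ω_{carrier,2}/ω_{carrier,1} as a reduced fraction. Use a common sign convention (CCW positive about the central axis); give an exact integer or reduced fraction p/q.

Stage 1: N_ring = 22 + 2·25 = 72
Stage 1: 22(ω_s−ω_c) = −72(ω_r−ω_c),  ω_s=0, ω_c=1
Stage 1: ω_r = 1 − (22/72)(0−1) = 47/36
  ⇒ ω_r¹/ω_c¹ = 47/36
Stage 2: N_ring = 34 + 2·24 = 82
Stage 2: 34(ω_s−ω_c) = −82(ω_r−ω_c),  ω_r=0, ω_s=1
Stage 2: 34(1−ω_c) = −82(0−ω_c)  ⇒  116ω_c = 34  ⇒  ω_c = 17/58
  ⇒ ω_c²/ω_s² = 17/58
Coupling ω_s² = ω_r¹ ⇒ overall = 47/36 × 17/58 = 799/2088

799/2088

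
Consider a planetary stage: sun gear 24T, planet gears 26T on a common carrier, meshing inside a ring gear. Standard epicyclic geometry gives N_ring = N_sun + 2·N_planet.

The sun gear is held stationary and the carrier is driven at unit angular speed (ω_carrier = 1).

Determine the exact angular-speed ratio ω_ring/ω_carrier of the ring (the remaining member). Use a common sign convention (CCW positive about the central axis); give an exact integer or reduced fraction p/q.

N_ring = 24 + 2·26 = 76
24(ω_s−ω_c) = −76(ω_r−ω_c),  ω_s=0, ω_c=1
ω_r = 1 − (24/76)(0−1) = 25/19
ω_r/ω_c = 25/19

25/19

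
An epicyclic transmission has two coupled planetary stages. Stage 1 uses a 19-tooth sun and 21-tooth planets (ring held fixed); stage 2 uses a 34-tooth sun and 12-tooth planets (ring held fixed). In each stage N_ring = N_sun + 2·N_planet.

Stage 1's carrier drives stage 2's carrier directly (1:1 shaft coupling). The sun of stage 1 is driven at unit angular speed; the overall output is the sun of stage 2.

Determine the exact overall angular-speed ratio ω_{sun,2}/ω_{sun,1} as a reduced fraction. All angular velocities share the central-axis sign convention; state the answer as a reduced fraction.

437/680

Stage 1: N_ring = 19 + 2·21 = 61
Stage 1: 19(ω_s−ω_c) = −61(ω_r−ω_c),  ω_r=0, ω_s=1
Stage 1: 19(1−ω_c) = −61(0−ω_c)  ⇒  80ω_c = 19  ⇒  ω_c = 19/80
  ⇒ ω_c¹/ω_s¹ = 19/80
Stage 2: N_ring = 34 + 2·12 = 58
Stage 2: 34(ω_s−ω_c) = −58(ω_r−ω_c),  ω_r=0, ω_c=1
Stage 2: ω_s = 1 − (58/34)(0−1) = 46/17
  ⇒ ω_s²/ω_c² = 46/17
Coupling ω_c² = ω_c¹ ⇒ overall = 19/80 × 46/17 = 437/680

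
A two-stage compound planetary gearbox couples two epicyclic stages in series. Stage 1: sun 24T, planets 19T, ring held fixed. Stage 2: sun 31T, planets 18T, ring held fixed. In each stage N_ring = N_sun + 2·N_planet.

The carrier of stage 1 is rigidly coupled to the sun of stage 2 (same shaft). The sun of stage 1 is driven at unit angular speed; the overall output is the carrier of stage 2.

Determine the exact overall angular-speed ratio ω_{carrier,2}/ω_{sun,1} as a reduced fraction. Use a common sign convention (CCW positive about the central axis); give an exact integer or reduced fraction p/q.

186/2107

Stage 1: N_ring = 24 + 2·19 = 62
Stage 1: 24(ω_s−ω_c) = −62(ω_r−ω_c),  ω_r=0, ω_s=1
Stage 1: 24(1−ω_c) = −62(0−ω_c)  ⇒  86ω_c = 24  ⇒  ω_c = 12/43
  ⇒ ω_c¹/ω_s¹ = 12/43
Stage 2: N_ring = 31 + 2·18 = 67
Stage 2: 31(ω_s−ω_c) = −67(ω_r−ω_c),  ω_r=0, ω_s=1
Stage 2: 31(1−ω_c) = −67(0−ω_c)  ⇒  98ω_c = 31  ⇒  ω_c = 31/98
  ⇒ ω_c²/ω_s² = 31/98
Coupling ω_s² = ω_c¹ ⇒ overall = 12/43 × 31/98 = 186/2107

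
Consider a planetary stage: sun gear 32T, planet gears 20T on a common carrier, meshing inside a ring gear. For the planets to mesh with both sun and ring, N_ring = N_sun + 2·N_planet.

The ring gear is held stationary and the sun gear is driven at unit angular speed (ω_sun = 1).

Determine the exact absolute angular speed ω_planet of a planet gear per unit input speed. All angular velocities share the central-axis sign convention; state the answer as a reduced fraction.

-4/5

N_ring = 32 + 2·20 = 72
32(ω_s−ω_c) = −72(ω_r−ω_c),  ω_r=0, ω_s=1
32(1−ω_c) = −72(0−ω_c)  ⇒  104ω_c = 32  ⇒  ω_c = 4/13
sun–planet: 32·(1−4/13) = −20·(ω_p−ω_c)  ⇒  ω_p−ω_c = −(32/20)·(9/13) = -72/65
ω_p = 4/13 − 72/65 = -4/5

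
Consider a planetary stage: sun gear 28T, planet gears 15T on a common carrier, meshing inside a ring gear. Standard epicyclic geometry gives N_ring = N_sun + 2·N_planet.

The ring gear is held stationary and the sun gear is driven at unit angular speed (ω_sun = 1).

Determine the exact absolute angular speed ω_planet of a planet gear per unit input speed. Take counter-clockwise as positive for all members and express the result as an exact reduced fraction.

N_ring = 28 + 2·15 = 58
28(ω_s−ω_c) = −58(ω_r−ω_c),  ω_r=0, ω_s=1
28(1−ω_c) = −58(0−ω_c)  ⇒  86ω_c = 28  ⇒  ω_c = 14/43
sun–planet: 28·(1−14/43) = −15·(ω_p−ω_c)  ⇒  ω_p−ω_c = −(28/15)·(29/43) = -812/645
ω_p = 14/43 − 812/645 = -14/15

-14/15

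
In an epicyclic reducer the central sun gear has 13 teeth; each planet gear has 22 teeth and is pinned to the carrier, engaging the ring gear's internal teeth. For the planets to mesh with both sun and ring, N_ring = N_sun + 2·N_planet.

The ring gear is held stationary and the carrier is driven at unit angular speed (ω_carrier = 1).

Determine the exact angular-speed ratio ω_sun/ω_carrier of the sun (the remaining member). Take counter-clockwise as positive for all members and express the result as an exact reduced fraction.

70/13

N_ring = 13 + 2·22 = 57
13(ω_s−ω_c) = −57(ω_r−ω_c),  ω_r=0, ω_c=1
ω_s = 1 − (57/13)(0−1) = 70/13
ω_s/ω_c = 70/13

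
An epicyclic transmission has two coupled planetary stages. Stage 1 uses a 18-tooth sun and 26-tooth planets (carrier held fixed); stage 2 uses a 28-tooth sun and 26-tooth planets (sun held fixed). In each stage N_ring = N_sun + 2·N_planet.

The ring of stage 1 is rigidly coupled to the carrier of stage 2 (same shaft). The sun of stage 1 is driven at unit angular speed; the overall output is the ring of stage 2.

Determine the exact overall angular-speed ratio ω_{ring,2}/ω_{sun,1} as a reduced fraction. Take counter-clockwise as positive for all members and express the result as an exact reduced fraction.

-243/700

Stage 1: N_ring = 18 + 2·26 = 70
Stage 1: 18(ω_s−ω_c) = −70(ω_r−ω_c),  ω_c=0, ω_s=1
Stage 1: ω_r = 0 − (18/70)(1−0) = -9/35
  ⇒ ω_r¹/ω_s¹ = -9/35
Stage 2: N_ring = 28 + 2·26 = 80
Stage 2: 28(ω_s−ω_c) = −80(ω_r−ω_c),  ω_s=0, ω_c=1
Stage 2: ω_r = 1 − (28/80)(0−1) = 27/20
  ⇒ ω_r²/ω_c² = 27/20
Coupling ω_c² = ω_r¹ ⇒ overall = -9/35 × 27/20 = -243/700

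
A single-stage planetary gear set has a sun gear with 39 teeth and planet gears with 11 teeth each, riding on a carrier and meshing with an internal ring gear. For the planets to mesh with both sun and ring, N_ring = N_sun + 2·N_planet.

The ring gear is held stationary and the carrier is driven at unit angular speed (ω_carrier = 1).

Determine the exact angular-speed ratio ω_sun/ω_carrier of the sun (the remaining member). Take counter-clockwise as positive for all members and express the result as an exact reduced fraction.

N_ring = 39 + 2·11 = 61
39(ω_s−ω_c) = −61(ω_r−ω_c),  ω_r=0, ω_c=1
ω_s = 1 − (61/39)(0−1) = 100/39
ω_s/ω_c = 100/39

100/39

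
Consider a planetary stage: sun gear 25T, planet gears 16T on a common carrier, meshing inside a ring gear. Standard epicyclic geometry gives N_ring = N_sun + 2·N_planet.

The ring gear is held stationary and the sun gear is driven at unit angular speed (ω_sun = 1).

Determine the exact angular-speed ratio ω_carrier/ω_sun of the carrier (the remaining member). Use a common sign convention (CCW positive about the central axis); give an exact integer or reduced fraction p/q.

25/82

N_ring = 25 + 2·16 = 57
25(ω_s−ω_c) = −57(ω_r−ω_c),  ω_r=0, ω_s=1
25(1−ω_c) = −57(0−ω_c)  ⇒  82ω_c = 25  ⇒  ω_c = 25/82
ω_c/ω_s = 25/82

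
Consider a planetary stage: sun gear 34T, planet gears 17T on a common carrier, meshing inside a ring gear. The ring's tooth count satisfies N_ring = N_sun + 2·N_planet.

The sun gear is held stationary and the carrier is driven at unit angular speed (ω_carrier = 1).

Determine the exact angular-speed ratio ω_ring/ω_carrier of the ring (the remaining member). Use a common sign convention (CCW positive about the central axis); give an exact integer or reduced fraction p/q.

3/2

N_ring = 34 + 2·17 = 68
34(ω_s−ω_c) = −68(ω_r−ω_c),  ω_s=0, ω_c=1
ω_r = 1 − (34/68)(0−1) = 3/2
ω_r/ω_c = 3/2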